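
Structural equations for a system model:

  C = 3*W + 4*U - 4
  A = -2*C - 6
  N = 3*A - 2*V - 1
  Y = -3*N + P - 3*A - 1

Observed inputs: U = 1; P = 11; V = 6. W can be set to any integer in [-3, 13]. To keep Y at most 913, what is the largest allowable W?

W = 11

Substituting into the C equation gives C = 3*W.
Substituting into the A equation gives A = -6*W - 6.
Substituting into the N equation gives N = -18*W - 31.
Substituting into the Y equation gives Y = 72*W + 121.
Require 72*W + 121 ≤ 913, so W ≤ 11.
The largest integer in [-3, 13] satisfying this is 11.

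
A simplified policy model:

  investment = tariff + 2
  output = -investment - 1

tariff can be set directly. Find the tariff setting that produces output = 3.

Substituting into the output equation gives output = -tariff - 3.
Solve -tariff - 3 = 3: tariff = (3 + 3) / -1 = -6.

tariff = -6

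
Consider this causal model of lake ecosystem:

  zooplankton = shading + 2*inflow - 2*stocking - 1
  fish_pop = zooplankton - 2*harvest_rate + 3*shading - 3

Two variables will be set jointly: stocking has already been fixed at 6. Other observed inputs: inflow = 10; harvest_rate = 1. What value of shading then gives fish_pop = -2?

With stocking held at 6:
Substituting into the zooplankton equation gives zooplankton = shading + 7.
Substituting into the fish_pop equation gives fish_pop = 4*shading + 2.
Solve 4*shading + 2 = -2: shading = (-2 - 2) / 4 = -1.

shading = -1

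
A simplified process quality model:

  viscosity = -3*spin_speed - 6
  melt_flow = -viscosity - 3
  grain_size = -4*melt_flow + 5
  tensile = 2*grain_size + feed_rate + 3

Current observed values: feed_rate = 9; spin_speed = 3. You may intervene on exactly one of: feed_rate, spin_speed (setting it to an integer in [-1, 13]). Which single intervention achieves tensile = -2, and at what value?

Intervening on feed_rate: tensile = feed_rate - 83. Reaching -2 requires feed_rate = 81, outside [-1, 13].
Intervening on spin_speed: with other inputs at their observed values, tensile = -24*spin_speed - 2. Solving for -2 gives spin_speed = 0, within [-1, 13].

set spin_speed = 0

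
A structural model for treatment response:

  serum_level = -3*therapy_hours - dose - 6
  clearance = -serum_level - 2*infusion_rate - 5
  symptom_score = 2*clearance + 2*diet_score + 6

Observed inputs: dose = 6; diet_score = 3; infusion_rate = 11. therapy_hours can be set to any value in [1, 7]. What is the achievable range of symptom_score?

Substituting into the serum_level equation gives serum_level = -3*therapy_hours - 12.
Substituting into the clearance equation gives clearance = 3*therapy_hours - 15.
Substituting into the symptom_score equation gives symptom_score = 6*therapy_hours - 18.
Linear in therapy_hours, so extremes are at the endpoints: therapy_hours = 1 gives symptom_score = -12; therapy_hours = 7 gives symptom_score = 24.

-12 to 24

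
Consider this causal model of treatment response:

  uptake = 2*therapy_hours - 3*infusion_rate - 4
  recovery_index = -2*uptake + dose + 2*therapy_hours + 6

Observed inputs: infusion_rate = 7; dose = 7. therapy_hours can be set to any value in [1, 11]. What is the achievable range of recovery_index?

41 to 61

Substituting into the uptake equation gives uptake = 2*therapy_hours - 25.
Substituting into the recovery_index equation gives recovery_index = -2*therapy_hours + 63.
Linear in therapy_hours, so extremes are at the endpoints: therapy_hours = 1 gives recovery_index = 61; therapy_hours = 11 gives recovery_index = 41.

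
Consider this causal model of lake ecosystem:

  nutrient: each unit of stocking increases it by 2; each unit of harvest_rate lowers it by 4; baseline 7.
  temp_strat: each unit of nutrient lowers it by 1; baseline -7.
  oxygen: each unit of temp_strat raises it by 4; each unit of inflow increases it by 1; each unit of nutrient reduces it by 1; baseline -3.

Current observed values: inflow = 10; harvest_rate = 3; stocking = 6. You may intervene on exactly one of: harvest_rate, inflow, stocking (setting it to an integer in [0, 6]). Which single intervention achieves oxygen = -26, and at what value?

Intervening on harvest_rate: oxygen = 20*harvest_rate - 116. Reaching -26 requires harvest_rate = 9/2, not an integer.
Intervening on inflow: oxygen = inflow - 66. Reaching -26 requires inflow = 40, outside [0, 6].
Intervening on stocking: with other inputs at their observed values, oxygen = -10*stocking + 4. Solving for -26 gives stocking = 3, within [0, 6].

set stocking = 3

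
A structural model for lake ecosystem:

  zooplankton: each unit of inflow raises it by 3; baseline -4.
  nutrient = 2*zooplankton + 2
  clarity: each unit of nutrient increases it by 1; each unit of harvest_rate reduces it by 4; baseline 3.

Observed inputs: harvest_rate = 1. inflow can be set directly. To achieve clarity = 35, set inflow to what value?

Substituting into the nutrient equation gives nutrient = 6*inflow - 6.
clarity becomes 6*inflow - 7.
Solve 6*inflow - 7 = 35: inflow = (35 + 7) / 6 = 7.

inflow = 7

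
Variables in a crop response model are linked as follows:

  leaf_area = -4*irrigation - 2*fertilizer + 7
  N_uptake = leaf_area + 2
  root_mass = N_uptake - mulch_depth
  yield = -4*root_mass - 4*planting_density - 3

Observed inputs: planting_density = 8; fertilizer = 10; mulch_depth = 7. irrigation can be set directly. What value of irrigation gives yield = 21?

irrigation = -1

Substituting into the leaf_area equation gives leaf_area = -4*irrigation - 13.
Substituting into the N_uptake equation gives N_uptake = -4*irrigation - 11.
root_mass becomes -4*irrigation - 18.
So yield = 16*irrigation + 37.
Solve 16*irrigation + 37 = 21: irrigation = (21 - 37) / 16 = -1.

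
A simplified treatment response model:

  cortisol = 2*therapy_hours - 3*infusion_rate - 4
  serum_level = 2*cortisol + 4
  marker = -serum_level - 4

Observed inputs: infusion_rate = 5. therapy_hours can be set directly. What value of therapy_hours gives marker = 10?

Substituting into the cortisol equation gives cortisol = 2*therapy_hours - 19.
This gives serum_level = 4*therapy_hours - 34.
marker becomes -4*therapy_hours + 30.
Solve -4*therapy_hours + 30 = 10: therapy_hours = (10 - 30) / -4 = 5.

therapy_hours = 5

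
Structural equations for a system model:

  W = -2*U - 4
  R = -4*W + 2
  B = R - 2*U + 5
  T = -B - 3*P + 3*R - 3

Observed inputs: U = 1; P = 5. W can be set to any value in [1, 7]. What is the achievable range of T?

Intervening on W fixes its value directly, overriding its dependence on U.
Substituting into the B equation gives B = -4*W + 5.
T becomes -8*W - 17.
Linear in W, so extremes are at the endpoints: W = 1 gives T = -25; W = 7 gives T = -73.

-73 to -25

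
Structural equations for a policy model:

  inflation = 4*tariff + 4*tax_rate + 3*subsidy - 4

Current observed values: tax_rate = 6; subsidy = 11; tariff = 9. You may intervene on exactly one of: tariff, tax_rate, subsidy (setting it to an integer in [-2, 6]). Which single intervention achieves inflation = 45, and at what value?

set tariff = -2

Intervening on tariff: with other inputs at their observed values, inflation = 4*tariff + 53. Solving for 45 gives tariff = -2, within [-2, 6].
Intervening on tax_rate: inflation = 4*tax_rate + 65. Reaching 45 requires tax_rate = -5, outside [-2, 6].
Intervening on subsidy: inflation = 3*subsidy + 56. Reaching 45 requires subsidy = -11/3, not an integer.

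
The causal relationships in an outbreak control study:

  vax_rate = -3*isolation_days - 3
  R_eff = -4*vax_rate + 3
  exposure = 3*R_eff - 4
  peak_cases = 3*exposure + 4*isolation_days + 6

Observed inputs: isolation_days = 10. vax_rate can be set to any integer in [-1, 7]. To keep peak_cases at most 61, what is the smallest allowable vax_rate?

Intervening on vax_rate fixes its value directly, overriding its dependence on isolation_days.
Substituting into the exposure equation gives exposure = -12*vax_rate + 5.
peak_cases becomes -36*vax_rate + 61.
Require -36*vax_rate + 61 ≤ 61, so vax_rate ≥ 0.
The smallest integer in [-1, 7] satisfying this is 0.

vax_rate = 0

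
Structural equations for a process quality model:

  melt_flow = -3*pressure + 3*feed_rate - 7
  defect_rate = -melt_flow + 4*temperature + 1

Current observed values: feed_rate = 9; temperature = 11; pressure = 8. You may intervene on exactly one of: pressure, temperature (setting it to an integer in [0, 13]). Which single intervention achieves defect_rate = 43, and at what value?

set pressure = 6

Intervening on pressure: with other inputs at their observed values, defect_rate = 3*pressure + 25. Solving for 43 gives pressure = 6, within [0, 13].
Intervening on temperature: defect_rate = 4*temperature + 5. Reaching 43 requires temperature = 19/2, not an integer.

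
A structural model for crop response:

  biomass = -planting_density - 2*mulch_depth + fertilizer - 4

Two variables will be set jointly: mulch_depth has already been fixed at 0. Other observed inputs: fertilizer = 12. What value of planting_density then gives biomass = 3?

With mulch_depth held at 0:
Substituting into the biomass equation gives biomass = -planting_density + 8.
Solve -planting_density + 8 = 3: planting_density = (3 - 8) / -1 = 5.

planting_density = 5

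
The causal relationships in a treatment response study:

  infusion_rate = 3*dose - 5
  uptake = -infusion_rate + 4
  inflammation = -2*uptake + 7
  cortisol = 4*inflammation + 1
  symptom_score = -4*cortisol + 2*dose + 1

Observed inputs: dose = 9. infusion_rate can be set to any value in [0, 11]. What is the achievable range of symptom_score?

Intervening on infusion_rate fixes its value directly, overriding its dependence on dose.
Substituting into the inflammation equation gives inflammation = 2*infusion_rate - 1.
So cortisol = 8*infusion_rate - 3.
Substituting into the symptom_score equation gives symptom_score = -32*infusion_rate + 31.
Linear in infusion_rate, so extremes are at the endpoints: infusion_rate = 0 gives symptom_score = 31; infusion_rate = 11 gives symptom_score = -321.

-321 to 31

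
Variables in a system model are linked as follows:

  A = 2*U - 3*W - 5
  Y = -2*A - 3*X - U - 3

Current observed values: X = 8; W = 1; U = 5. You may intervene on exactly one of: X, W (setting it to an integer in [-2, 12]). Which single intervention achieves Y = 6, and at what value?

set W = 8

Intervening on X: Y = -3*X - 12. Reaching 6 requires X = -6, outside [-2, 12].
Intervening on W: with other inputs at their observed values, Y = 6*W - 42. Solving for 6 gives W = 8, within [-2, 12].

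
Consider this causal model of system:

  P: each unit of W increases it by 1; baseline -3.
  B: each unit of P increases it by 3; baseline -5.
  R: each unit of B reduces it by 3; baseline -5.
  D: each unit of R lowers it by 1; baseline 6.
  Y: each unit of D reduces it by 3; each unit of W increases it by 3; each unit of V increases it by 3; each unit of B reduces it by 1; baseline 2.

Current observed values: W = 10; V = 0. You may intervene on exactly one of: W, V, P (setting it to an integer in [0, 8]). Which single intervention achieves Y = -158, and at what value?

set V = 1

Intervening on W: Y = -27*W + 109. Reaching -158 requires W = 89/9, not an integer.
Intervening on V: with other inputs at their observed values, Y = 3*V - 161. Solving for -158 gives V = 1, within [0, 8].
Intervening on P: Y = -30*P + 49. Reaching -158 requires P = 69/10, not an integer.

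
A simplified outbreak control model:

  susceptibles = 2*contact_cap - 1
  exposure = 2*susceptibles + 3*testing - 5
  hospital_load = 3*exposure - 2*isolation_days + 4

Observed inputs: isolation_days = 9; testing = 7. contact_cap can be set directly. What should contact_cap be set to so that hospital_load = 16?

contact_cap = -1

Substituting into the exposure equation gives exposure = 4*contact_cap + 14.
This gives hospital_load = 12*contact_cap + 28.
Solve 12*contact_cap + 28 = 16: contact_cap = (16 - 28) / 12 = -1.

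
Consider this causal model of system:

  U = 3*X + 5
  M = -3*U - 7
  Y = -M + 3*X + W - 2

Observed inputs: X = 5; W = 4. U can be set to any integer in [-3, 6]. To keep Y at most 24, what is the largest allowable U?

U = 0

Intervening on U fixes its value directly, overriding its dependence on X.
Substituting into the Y equation gives Y = 3*U + 24.
Require 3*U + 24 ≤ 24, so U ≤ 0.
The largest integer in [-3, 6] satisfying this is 0.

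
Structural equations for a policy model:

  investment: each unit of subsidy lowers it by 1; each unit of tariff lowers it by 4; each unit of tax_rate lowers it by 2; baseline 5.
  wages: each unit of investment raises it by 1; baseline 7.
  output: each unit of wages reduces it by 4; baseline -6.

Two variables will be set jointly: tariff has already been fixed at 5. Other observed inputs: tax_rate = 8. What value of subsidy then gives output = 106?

subsidy = 4

With tariff held at 5:
Substituting into the investment equation gives investment = -subsidy - 31.
Substituting into the wages equation gives wages = -subsidy - 24.
Substituting into the output equation gives output = 4*subsidy + 90.
Solve 4*subsidy + 90 = 106: subsidy = (106 - 90) / 4 = 4.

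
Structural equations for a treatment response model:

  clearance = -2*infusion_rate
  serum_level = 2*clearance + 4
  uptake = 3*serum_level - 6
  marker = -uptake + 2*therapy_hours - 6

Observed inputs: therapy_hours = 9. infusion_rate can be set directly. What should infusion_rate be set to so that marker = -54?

infusion_rate = -5

Substituting into the serum_level equation gives serum_level = -4*infusion_rate + 4.
Substituting into the uptake equation gives uptake = -12*infusion_rate + 6.
Substituting into the marker equation gives marker = 12*infusion_rate + 6.
Solve 12*infusion_rate + 6 = -54: infusion_rate = (-54 - 6) / 12 = -5.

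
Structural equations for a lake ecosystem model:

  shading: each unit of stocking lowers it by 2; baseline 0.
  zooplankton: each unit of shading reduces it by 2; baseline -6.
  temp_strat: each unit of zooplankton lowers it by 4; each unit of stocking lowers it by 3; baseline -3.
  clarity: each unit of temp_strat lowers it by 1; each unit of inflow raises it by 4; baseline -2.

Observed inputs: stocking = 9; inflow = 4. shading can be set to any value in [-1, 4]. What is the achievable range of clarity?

Intervening on shading fixes its value directly, overriding its dependence on stocking.
Substituting into the temp_strat equation gives temp_strat = 8*shading - 6.
Substituting into the clarity equation gives clarity = -8*shading + 20.
Linear in shading, so extremes are at the endpoints: shading = -1 gives clarity = 28; shading = 4 gives clarity = -12.

-12 to 28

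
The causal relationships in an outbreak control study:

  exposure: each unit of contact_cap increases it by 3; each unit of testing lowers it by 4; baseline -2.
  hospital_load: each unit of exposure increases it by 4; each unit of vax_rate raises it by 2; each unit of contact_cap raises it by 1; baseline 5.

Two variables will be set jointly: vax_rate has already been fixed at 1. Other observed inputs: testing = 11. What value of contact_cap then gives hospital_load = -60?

contact_cap = 9

With vax_rate held at 1:
Substituting into the exposure equation gives exposure = 3*contact_cap - 46.
Substituting into the hospital_load equation gives hospital_load = 13*contact_cap - 177.
Solve 13*contact_cap - 177 = -60: contact_cap = (-60 + 177) / 13 = 9.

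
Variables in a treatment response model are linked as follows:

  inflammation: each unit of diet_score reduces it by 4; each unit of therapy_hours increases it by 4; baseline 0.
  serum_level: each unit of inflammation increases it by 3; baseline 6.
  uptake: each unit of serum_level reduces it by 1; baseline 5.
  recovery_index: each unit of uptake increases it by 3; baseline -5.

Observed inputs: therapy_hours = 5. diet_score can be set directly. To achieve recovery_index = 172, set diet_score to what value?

diet_score = 10

Substituting into the inflammation equation gives inflammation = -4*diet_score + 20.
This gives serum_level = -12*diet_score + 66.
uptake becomes 12*diet_score - 61.
recovery_index becomes 36*diet_score - 188.
Solve 36*diet_score - 188 = 172: diet_score = (172 + 188) / 36 = 10.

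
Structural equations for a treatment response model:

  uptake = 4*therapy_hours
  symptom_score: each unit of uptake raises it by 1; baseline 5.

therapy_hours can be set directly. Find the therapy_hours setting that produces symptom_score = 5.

therapy_hours = 0

Substituting into the symptom_score equation gives symptom_score = 4*therapy_hours + 5.
Solve 4*therapy_hours + 5 = 5: therapy_hours = (5 - 5) / 4 = 0.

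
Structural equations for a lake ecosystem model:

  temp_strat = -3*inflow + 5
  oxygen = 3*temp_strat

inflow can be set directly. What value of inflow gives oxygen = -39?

Substituting into the oxygen equation gives oxygen = -9*inflow + 15.
Solve -9*inflow + 15 = -39: inflow = (-39 - 15) / -9 = 6.

inflow = 6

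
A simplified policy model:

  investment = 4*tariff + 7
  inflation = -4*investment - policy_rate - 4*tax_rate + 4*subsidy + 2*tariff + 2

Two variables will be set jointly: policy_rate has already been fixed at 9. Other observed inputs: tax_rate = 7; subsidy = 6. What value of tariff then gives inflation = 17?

tariff = -4

With policy_rate held at 9:
Substituting into the inflation equation gives inflation = -14*tariff - 39.
Solve -14*tariff - 39 = 17: tariff = (17 + 39) / -14 = -4.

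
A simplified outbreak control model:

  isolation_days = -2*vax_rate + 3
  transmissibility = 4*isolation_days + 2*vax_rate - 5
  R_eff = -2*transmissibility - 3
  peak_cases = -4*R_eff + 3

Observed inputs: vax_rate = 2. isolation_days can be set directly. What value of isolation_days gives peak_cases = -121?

isolation_days = -4

Intervening on isolation_days fixes its value directly, overriding its dependence on vax_rate.
Substituting into the transmissibility equation gives transmissibility = 4*isolation_days - 1.
This gives R_eff = -8*isolation_days - 1.
Substituting into the peak_cases equation gives peak_cases = 32*isolation_days + 7.
Solve 32*isolation_days + 7 = -121: isolation_days = (-121 - 7) / 32 = -4.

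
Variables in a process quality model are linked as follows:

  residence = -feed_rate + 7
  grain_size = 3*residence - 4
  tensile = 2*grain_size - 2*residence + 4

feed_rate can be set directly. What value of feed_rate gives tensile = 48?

Substituting into the grain_size equation gives grain_size = -3*feed_rate + 17.
tensile becomes -4*feed_rate + 24.
Solve -4*feed_rate + 24 = 48: feed_rate = (48 - 24) / -4 = -6.

feed_rate = -6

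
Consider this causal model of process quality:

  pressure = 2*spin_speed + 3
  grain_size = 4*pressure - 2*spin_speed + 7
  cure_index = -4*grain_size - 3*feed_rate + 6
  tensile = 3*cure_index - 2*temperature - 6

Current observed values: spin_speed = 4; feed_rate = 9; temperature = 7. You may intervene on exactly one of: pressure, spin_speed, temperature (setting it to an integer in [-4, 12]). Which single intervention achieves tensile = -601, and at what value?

Intervening on pressure: tensile = -48*pressure - 71. Reaching -601 requires pressure = 265/24, not an integer.
Intervening on spin_speed: tensile = -72*spin_speed - 311. Reaching -601 requires spin_speed = 145/36, not an integer.
Intervening on temperature: with other inputs at their observed values, tensile = -2*temperature - 585. Solving for -601 gives temperature = 8, within [-4, 12].

set temperature = 8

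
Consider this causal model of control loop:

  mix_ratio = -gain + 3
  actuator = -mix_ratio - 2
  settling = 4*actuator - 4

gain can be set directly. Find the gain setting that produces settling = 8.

Substituting into the actuator equation gives actuator = gain - 5.
settling becomes 4*gain - 24.
Solve 4*gain - 24 = 8: gain = (8 + 24) / 4 = 8.

gain = 8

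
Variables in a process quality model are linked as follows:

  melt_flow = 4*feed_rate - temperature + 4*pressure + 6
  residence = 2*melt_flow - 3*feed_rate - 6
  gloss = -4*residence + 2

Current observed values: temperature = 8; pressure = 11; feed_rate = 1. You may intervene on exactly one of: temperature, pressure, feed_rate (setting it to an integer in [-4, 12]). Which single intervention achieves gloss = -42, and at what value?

set pressure = 2

Intervening on temperature: gloss = 8*temperature - 394. Reaching -42 requires temperature = 44, outside [-4, 12].
Intervening on pressure: with other inputs at their observed values, gloss = -32*pressure + 22. Solving for -42 gives pressure = 2, within [-4, 12].
Intervening on feed_rate: gloss = -20*feed_rate - 310. Reaching -42 requires feed_rate = -67/5, not an integer.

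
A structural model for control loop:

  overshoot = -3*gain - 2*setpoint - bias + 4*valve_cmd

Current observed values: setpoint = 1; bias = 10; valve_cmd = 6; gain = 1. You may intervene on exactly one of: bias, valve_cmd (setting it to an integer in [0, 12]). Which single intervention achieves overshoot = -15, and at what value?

set valve_cmd = 0

Intervening on bias: overshoot = -bias + 19. Reaching -15 requires bias = 34, outside [0, 12].
Intervening on valve_cmd: with other inputs at their observed values, overshoot = 4*valve_cmd - 15. Solving for -15 gives valve_cmd = 0, within [0, 12].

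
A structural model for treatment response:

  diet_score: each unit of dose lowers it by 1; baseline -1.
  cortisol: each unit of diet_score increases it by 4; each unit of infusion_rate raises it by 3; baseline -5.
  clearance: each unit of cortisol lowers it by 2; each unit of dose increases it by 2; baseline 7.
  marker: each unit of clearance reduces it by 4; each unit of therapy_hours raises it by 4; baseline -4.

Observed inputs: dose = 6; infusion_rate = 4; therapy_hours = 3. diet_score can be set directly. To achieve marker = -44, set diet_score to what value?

diet_score = -1

Intervening on diet_score fixes its value directly, overriding its dependence on dose.
Substituting into the cortisol equation gives cortisol = 4*diet_score + 7.
clearance becomes -8*diet_score + 5.
Substituting into the marker equation gives marker = 32*diet_score - 12.
Solve 32*diet_score - 12 = -44: diet_score = (-44 + 12) / 32 = -1.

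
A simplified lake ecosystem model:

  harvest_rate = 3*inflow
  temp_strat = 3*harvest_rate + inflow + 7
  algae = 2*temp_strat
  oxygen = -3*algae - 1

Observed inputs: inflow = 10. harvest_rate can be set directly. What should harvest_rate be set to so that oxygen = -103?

harvest_rate = 0

Intervening on harvest_rate fixes its value directly, overriding its dependence on inflow.
Substituting into the temp_strat equation gives temp_strat = 3*harvest_rate + 17.
Substituting into the algae equation gives algae = 6*harvest_rate + 34.
Substituting into the oxygen equation gives oxygen = -18*harvest_rate - 103.
Solve -18*harvest_rate - 103 = -103: harvest_rate = (-103 + 103) / -18 = 0.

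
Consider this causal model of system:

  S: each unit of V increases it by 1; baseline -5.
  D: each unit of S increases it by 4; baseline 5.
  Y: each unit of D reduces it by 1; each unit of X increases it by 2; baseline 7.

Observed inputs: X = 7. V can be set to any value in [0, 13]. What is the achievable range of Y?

Substituting into the D equation gives D = 4*V - 15.
Substituting into the Y equation gives Y = -4*V + 36.
Linear in V, so extremes are at the endpoints: V = 0 gives Y = 36; V = 13 gives Y = -16.

-16 to 36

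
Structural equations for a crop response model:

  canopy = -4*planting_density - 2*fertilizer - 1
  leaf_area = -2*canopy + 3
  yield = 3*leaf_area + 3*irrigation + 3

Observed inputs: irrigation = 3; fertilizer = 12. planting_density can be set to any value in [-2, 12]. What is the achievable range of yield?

Substituting into the canopy equation gives canopy = -4*planting_density - 25.
So leaf_area = 8*planting_density + 53.
This gives yield = 24*planting_density + 171.
Linear in planting_density, so extremes are at the endpoints: planting_density = -2 gives yield = 123; planting_density = 12 gives yield = 459.

123 to 459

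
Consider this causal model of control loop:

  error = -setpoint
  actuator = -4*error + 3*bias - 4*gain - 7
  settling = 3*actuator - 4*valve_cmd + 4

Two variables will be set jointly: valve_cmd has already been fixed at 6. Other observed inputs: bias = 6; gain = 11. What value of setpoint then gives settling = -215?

With valve_cmd held at 6:
Substituting into the actuator equation gives actuator = 4*setpoint - 33.
Substituting into the settling equation gives settling = 12*setpoint - 119.
Solve 12*setpoint - 119 = -215: setpoint = (-215 + 119) / 12 = -8.

setpoint = -8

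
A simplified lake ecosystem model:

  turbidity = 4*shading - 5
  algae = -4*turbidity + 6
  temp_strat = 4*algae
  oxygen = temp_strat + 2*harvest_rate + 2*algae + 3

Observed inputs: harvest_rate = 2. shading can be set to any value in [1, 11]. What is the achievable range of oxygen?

-893 to 67

Substituting into the algae equation gives algae = -16*shading + 26.
This gives temp_strat = -64*shading + 104.
oxygen becomes -96*shading + 163.
Linear in shading, so extremes are at the endpoints: shading = 1 gives oxygen = 67; shading = 11 gives oxygen = -893.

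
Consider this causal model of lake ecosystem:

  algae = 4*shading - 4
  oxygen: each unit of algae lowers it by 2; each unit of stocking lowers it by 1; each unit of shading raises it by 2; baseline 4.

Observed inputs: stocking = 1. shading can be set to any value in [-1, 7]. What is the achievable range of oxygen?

Substituting into the oxygen equation gives oxygen = -6*shading + 11.
Linear in shading, so extremes are at the endpoints: shading = -1 gives oxygen = 17; shading = 7 gives oxygen = -31.

-31 to 17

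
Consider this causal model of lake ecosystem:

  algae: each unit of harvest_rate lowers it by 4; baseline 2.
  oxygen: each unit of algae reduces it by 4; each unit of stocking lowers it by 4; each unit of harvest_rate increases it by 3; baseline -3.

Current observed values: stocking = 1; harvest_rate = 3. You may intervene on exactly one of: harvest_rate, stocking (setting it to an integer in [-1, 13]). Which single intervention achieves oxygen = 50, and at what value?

Intervening on harvest_rate: oxygen = 19*harvest_rate - 15. Reaching 50 requires harvest_rate = 65/19, not an integer.
Intervening on stocking: with other inputs at their observed values, oxygen = -4*stocking + 46. Solving for 50 gives stocking = -1, within [-1, 13].

set stocking = -1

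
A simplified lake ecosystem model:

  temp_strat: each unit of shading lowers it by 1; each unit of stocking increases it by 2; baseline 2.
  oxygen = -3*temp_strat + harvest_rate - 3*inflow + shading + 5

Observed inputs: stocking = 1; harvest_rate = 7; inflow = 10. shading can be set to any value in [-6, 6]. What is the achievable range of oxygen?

-54 to -6

Substituting into the temp_strat equation gives temp_strat = -shading + 4.
This gives oxygen = 4*shading - 30.
Linear in shading, so extremes are at the endpoints: shading = -6 gives oxygen = -54; shading = 6 gives oxygen = -6.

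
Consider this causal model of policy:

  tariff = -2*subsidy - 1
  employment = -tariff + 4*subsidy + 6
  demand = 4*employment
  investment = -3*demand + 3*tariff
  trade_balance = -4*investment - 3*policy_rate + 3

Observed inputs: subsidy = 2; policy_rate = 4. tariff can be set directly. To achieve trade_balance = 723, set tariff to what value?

Intervening on tariff fixes its value directly, overriding its dependence on subsidy.
Substituting into the employment equation gives employment = -tariff + 14.
Substituting into the demand equation gives demand = -4*tariff + 56.
Substituting into the investment equation gives investment = 15*tariff - 168.
Substituting into the trade_balance equation gives trade_balance = -60*tariff + 663.
Solve -60*tariff + 663 = 723: tariff = (723 - 663) / -60 = -1.

tariff = -1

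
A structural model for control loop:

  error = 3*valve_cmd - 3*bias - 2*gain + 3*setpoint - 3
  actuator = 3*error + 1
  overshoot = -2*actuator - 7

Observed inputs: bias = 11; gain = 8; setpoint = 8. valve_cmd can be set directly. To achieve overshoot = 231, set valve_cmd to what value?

valve_cmd = -4

Substituting into the error equation gives error = 3*valve_cmd - 28.
Substituting into the actuator equation gives actuator = 9*valve_cmd - 83.
This gives overshoot = -18*valve_cmd + 159.
Solve -18*valve_cmd + 159 = 231: valve_cmd = (231 - 159) / -18 = -4.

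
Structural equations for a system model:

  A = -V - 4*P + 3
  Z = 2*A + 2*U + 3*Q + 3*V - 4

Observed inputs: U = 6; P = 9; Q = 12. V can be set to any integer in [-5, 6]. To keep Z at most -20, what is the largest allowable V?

V = 2

Substituting into the A equation gives A = -V - 33.
This gives Z = V - 22.
Require V - 22 ≤ -20, so V ≤ 2.
The largest integer in [-5, 6] satisfying this is 2.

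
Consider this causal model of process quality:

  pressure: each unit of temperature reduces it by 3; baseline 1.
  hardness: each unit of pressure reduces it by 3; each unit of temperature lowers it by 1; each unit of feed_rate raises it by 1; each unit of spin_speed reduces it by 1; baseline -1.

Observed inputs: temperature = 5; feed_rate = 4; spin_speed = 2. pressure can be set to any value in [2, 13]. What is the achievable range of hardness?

-43 to -10

Intervening on pressure fixes its value directly, overriding its dependence on temperature.
Substituting into the hardness equation gives hardness = -3*pressure - 4.
Linear in pressure, so extremes are at the endpoints: pressure = 2 gives hardness = -10; pressure = 13 gives hardness = -43.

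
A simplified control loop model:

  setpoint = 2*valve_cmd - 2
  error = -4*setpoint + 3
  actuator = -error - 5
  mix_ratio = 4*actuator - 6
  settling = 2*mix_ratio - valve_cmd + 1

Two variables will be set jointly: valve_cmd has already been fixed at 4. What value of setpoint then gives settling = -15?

setpoint = 2

With valve_cmd held at 4:
Intervening on setpoint fixes its value directly, overriding its dependence on valve_cmd.
Substituting into the actuator equation gives actuator = 4*setpoint - 8.
Substituting into the mix_ratio equation gives mix_ratio = 16*setpoint - 38.
Substituting into the settling equation gives settling = 32*setpoint - 79.
Solve 32*setpoint - 79 = -15: setpoint = (-15 + 79) / 32 = 2.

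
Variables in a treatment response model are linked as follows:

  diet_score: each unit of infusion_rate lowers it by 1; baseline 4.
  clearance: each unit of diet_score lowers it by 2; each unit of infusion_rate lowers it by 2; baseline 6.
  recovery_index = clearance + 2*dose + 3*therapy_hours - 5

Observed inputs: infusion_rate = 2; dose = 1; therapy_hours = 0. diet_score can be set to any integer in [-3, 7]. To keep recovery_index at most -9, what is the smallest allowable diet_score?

Intervening on diet_score fixes its value directly, overriding its dependence on infusion_rate.
Substituting into the clearance equation gives clearance = -2*diet_score + 2.
Substituting into the recovery_index equation gives recovery_index = -2*diet_score - 1.
Require -2*diet_score - 1 ≤ -9, so diet_score ≥ 4.
The smallest integer in [-3, 7] satisfying this is 4.

diet_score = 4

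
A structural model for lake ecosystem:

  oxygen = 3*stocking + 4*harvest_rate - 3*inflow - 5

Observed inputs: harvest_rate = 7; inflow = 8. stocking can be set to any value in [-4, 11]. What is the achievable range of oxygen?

Substituting into the oxygen equation gives oxygen = 3*stocking - 1.
Linear in stocking, so extremes are at the endpoints: stocking = -4 gives oxygen = -13; stocking = 11 gives oxygen = 32.

-13 to 32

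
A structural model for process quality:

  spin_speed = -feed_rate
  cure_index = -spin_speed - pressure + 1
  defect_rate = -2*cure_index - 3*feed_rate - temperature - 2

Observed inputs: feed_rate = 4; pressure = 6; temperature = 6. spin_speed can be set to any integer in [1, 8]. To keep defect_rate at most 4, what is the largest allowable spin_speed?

Intervening on spin_speed fixes its value directly, overriding its dependence on feed_rate.
Substituting into the cure_index equation gives cure_index = -spin_speed - 5.
Substituting into the defect_rate equation gives defect_rate = 2*spin_speed - 10.
Require 2*spin_speed - 10 ≤ 4, so spin_speed ≤ 7.
The largest integer in [1, 8] satisfying this is 7.

spin_speed = 7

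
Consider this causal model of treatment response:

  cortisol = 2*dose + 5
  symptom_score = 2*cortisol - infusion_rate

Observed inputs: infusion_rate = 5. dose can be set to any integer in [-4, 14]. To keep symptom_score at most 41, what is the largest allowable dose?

dose = 9

Substituting into the symptom_score equation gives symptom_score = 4*dose + 5.
Require 4*dose + 5 ≤ 41, so dose ≤ 9.
The largest integer in [-4, 14] satisfying this is 9.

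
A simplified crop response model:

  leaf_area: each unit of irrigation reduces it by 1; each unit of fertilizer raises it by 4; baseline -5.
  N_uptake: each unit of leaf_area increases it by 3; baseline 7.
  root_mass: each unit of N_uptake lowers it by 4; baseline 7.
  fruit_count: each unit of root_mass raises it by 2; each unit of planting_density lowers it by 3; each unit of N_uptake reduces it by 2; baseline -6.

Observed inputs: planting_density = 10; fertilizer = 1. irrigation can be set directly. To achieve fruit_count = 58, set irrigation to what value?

irrigation = 4

Substituting into the leaf_area equation gives leaf_area = -irrigation - 1.
This gives N_uptake = -3*irrigation + 4.
Substituting into the root_mass equation gives root_mass = 12*irrigation - 9.
Substituting into the fruit_count equation gives fruit_count = 30*irrigation - 62.
Solve 30*irrigation - 62 = 58: irrigation = (58 + 62) / 30 = 4.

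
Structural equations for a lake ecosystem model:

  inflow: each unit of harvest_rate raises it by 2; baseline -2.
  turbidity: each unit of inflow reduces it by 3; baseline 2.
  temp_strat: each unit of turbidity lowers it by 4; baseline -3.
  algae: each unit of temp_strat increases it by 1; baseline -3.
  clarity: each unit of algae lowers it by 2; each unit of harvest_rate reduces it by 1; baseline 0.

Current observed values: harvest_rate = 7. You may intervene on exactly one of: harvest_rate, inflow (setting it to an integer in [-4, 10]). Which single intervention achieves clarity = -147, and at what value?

Intervening on harvest_rate: clarity = -49*harvest_rate + 76. Reaching -147 requires harvest_rate = 223/49, not an integer.
Intervening on inflow: with other inputs at their observed values, clarity = -24*inflow + 21. Solving for -147 gives inflow = 7, within [-4, 10].

set inflow = 7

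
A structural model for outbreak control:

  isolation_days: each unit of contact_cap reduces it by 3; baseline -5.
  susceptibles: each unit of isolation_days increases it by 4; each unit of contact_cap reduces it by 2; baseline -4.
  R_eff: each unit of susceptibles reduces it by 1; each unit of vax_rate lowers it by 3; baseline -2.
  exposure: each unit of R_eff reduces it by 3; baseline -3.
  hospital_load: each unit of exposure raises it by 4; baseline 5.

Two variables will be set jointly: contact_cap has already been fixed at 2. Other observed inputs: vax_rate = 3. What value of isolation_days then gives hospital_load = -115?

isolation_days = -3

With contact_cap held at 2:
Intervening on isolation_days fixes its value directly, overriding its dependence on contact_cap.
Substituting into the susceptibles equation gives susceptibles = 4*isolation_days - 8.
Substituting into the R_eff equation gives R_eff = -4*isolation_days - 3.
This gives exposure = 12*isolation_days + 6.
Substituting into the hospital_load equation gives hospital_load = 48*isolation_days + 29.
Solve 48*isolation_days + 29 = -115: isolation_days = (-115 - 29) / 48 = -3.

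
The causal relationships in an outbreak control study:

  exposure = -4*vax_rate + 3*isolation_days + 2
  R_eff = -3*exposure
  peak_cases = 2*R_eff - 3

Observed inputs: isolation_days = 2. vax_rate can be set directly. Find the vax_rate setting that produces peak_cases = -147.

Substituting into the exposure equation gives exposure = -4*vax_rate + 8.
Substituting into the R_eff equation gives R_eff = 12*vax_rate - 24.
Substituting into the peak_cases equation gives peak_cases = 24*vax_rate - 51.
Solve 24*vax_rate - 51 = -147: vax_rate = (-147 + 51) / 24 = -4.

vax_rate = -4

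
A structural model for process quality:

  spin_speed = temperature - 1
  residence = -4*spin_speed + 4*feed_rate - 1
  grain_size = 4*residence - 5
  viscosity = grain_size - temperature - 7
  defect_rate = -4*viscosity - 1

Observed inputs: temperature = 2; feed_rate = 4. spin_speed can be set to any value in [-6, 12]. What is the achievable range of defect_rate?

-569 to 583

Intervening on spin_speed fixes its value directly, overriding its dependence on temperature.
Substituting into the residence equation gives residence = -4*spin_speed + 15.
Substituting into the grain_size equation gives grain_size = -16*spin_speed + 55.
Substituting into the viscosity equation gives viscosity = -16*spin_speed + 46.
Substituting into the defect_rate equation gives defect_rate = 64*spin_speed - 185.
Linear in spin_speed, so extremes are at the endpoints: spin_speed = -6 gives defect_rate = -569; spin_speed = 12 gives defect_rate = 583.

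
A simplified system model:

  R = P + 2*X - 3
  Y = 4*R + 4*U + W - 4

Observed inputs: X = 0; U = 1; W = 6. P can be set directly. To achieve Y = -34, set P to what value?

Substituting into the R equation gives R = P - 3.
Substituting into the Y equation gives Y = 4*P - 6.
Solve 4*P - 6 = -34: P = (-34 + 6) / 4 = -7.

P = -7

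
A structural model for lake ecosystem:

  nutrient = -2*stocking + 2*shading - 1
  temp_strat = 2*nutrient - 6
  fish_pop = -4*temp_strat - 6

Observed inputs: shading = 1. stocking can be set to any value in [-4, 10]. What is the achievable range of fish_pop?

Substituting into the nutrient equation gives nutrient = -2*stocking + 1.
Substituting into the temp_strat equation gives temp_strat = -4*stocking - 4.
Substituting into the fish_pop equation gives fish_pop = 16*stocking + 10.
Linear in stocking, so extremes are at the endpoints: stocking = -4 gives fish_pop = -54; stocking = 10 gives fish_pop = 170.

-54 to 170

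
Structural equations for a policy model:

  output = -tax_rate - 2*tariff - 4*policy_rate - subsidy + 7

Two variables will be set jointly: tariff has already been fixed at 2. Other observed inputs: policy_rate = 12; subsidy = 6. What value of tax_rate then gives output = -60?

With tariff held at 2:
Substituting into the output equation gives output = -tax_rate - 51.
Solve -tax_rate - 51 = -60: tax_rate = (-60 + 51) / -1 = 9.

tax_rate = 9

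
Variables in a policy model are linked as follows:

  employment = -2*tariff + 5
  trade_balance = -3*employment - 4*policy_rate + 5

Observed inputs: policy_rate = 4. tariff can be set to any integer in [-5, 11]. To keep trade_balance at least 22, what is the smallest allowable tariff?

tariff = 8

Substituting into the trade_balance equation gives trade_balance = 6*tariff - 26.
Require 6*tariff - 26 ≥ 22, so tariff ≥ 8.
The smallest integer in [-5, 11] satisfying this is 8.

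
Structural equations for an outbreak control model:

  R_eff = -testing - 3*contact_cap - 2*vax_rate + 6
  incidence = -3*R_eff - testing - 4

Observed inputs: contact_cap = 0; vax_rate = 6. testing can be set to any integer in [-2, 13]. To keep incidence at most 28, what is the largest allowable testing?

Substituting into the R_eff equation gives R_eff = -testing - 6.
incidence becomes 2*testing + 14.
Require 2*testing + 14 ≤ 28, so testing ≤ 7.
The largest integer in [-2, 13] satisfying this is 7.

testing = 7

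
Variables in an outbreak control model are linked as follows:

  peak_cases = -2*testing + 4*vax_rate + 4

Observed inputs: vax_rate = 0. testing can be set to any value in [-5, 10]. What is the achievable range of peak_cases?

-16 to 14

Substituting into the peak_cases equation gives peak_cases = -2*testing + 4.
Linear in testing, so extremes are at the endpoints: testing = -5 gives peak_cases = 14; testing = 10 gives peak_cases = -16.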